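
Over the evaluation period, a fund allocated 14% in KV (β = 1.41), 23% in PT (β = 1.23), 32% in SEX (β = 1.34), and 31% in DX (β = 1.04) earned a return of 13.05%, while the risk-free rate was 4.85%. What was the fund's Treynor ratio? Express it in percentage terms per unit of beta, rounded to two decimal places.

β_P = 0.14×1.41 + 0.23×1.23 + 0.32×1.34 + 0.31×1.04 = 1.2315
Treynor = (R_P − R_f) / β_P = (13.05% − 4.85%) / 1.2315 = 8.20% / 1.2315 = 6.66%

6.66%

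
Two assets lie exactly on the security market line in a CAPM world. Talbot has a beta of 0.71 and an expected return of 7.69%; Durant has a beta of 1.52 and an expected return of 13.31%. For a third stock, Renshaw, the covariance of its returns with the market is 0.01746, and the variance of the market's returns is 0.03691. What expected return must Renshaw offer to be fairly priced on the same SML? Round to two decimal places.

MRP = (13.31% − 7.69%) / (1.52 − 0.71) = 6.9383%
R_f = 7.69% − 0.71 × 6.9383% = 2.7638%
β_Renshaw = Cov / Var(R_m) = 0.01746 / 0.03691 = 0.4730
E(R_Renshaw) = R_f + β × MRP = 2.7638% + 0.4730 × 6.9383% = 6.05%

6.05%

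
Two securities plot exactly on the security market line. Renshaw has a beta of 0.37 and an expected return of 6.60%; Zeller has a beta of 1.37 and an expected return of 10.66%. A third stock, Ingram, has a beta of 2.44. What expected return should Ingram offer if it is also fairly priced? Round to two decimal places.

MRP (SML slope) = (10.66% − 6.60%) / (1.37 − 0.37) = 4.06% / 1.00 = 4.0600%
R_f (intercept) = 6.60% − 0.37 × 4.0600% = 5.0978%
E(R_Ingram) = R_f + β × MRP = 5.0978% + 2.44 × 4.0600% = 15.00%

15.00%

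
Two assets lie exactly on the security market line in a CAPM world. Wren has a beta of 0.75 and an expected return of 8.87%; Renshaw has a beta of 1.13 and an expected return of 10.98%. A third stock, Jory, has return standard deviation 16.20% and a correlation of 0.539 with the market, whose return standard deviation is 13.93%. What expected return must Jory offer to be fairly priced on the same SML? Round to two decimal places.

8.19%

MRP = (10.98% − 8.87%) / (1.13 − 0.75) = 5.5526%
R_f = 8.87% − 0.75 × 5.5526% = 4.7056%
β_Jory = ρ·σ_i/σ_m = 0.539 × 16.20 / 13.93 = 0.6268
E(R_Jory) = R_f + β × MRP = 4.7056% + 0.6268 × 5.5526% = 8.19%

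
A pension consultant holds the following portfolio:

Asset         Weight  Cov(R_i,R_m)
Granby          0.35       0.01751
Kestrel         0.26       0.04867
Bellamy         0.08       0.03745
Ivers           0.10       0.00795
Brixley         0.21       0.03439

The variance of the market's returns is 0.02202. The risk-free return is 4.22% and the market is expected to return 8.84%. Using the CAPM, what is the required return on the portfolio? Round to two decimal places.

β_Granby = 0.01751 / 0.02202 = 0.7952
β_Kestrel = 0.04867 / 0.02202 = 2.2103
β_Bellamy = 0.03745 / 0.02202 = 1.7007
β_Ivers = 0.00795 / 0.02202 = 0.3610
β_Brixley = 0.03439 / 0.02202 = 1.5618
β_P = Σ w_i β_i = 0.35×0.7952 + 0.26×2.2103 + 0.08×1.7007 + 0.10×0.3610 + 0.21×1.5618 = 1.3531
MRP = 8.84% − 4.22% = 4.62%
E(R_P) = R_f + β_P × MRP = 4.22% + 1.3531 × 4.62% = 10.47%

10.47%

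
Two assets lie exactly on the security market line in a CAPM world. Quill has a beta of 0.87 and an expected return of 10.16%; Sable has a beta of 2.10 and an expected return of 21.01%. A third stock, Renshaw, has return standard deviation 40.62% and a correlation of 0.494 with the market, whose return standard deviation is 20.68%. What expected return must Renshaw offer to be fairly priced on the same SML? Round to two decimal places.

MRP = (21.01% − 10.16%) / (2.10 − 0.87) = 8.8211%
R_f = 10.16% − 0.87 × 8.8211% = 2.4856%
β_Renshaw = ρ·σ_i/σ_m = 0.494 × 40.62 / 20.68 = 0.9703
E(R_Renshaw) = R_f + β × MRP = 2.4856% + 0.9703 × 8.8211% = 11.04%

11.04%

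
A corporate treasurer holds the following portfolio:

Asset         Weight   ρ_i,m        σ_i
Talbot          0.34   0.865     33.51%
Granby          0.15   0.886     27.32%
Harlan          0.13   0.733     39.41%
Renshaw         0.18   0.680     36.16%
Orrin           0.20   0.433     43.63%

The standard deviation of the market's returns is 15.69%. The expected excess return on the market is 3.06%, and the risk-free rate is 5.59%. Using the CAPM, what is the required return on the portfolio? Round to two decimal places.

10.55%

β_Talbot = 0.865 × 33.51% / 15.69% = 1.8474
β_Granby = 0.886 × 27.32% / 15.69% = 1.5427
β_Harlan = 0.733 × 39.41% / 15.69% = 1.8411
β_Renshaw = 0.680 × 36.16% / 15.69% = 1.5672
β_Orrin = 0.433 × 43.63% / 15.69% = 1.2041
β_P = Σ w_i β_i = 0.34×1.8474 + 0.15×1.5427 + 0.13×1.8411 + 0.18×1.5672 + 0.20×1.2041 = 1.6218
E(R_P) = R_f + β_P × MRP = 5.59% + 1.6218 × 3.06% = 10.55%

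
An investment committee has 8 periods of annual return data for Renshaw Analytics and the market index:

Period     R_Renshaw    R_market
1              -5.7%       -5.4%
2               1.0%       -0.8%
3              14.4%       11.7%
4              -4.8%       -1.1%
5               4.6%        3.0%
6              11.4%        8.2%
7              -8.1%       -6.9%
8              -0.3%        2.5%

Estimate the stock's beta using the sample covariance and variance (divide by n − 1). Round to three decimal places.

Mean R_i = (-5.7 + 1.0 + 14.4 − 4.8 + 4.6 + 11.4 − 8.1 − 0.3) / 8 = 1.5625%
Mean R_m = (-5.4 − 0.8 + 11.7 − 1.1 + 3.0 + 8.2 − 6.9 + 2.5) / 8 = 1.4000%
Σ(R_i − R̄_i)(R_m − R̄_m) = 348.6600  ⇒  Cov = 348.6600 / 7 = 49.8086
Σ(R_m − R̄_m)² = 282.3200  ⇒  Var(R_m) = 282.3200 / 7 = 40.3314
β = Cov / Var(R_m) = 49.8086 / 40.3314 = 1.2350

1.235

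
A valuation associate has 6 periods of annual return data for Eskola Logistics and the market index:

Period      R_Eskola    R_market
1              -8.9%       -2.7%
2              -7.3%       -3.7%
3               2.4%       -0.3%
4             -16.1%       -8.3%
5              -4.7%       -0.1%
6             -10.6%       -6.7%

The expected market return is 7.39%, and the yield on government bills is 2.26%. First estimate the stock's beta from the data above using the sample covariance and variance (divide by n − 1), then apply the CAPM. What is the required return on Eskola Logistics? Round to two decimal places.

Mean R_i = (-8.9 − 7.3 + 2.4 − 16.1 − 4.7 − 10.6) / 6 = -7.5333%
Mean R_m = (-2.7 − 3.7 − 0.3 − 8.3 − 0.1 − 6.7) / 6 = -3.6333%
Σ(R_i − R̄_i)(R_m − R̄_m) = 91.2133  ⇒  Cov = 91.2133 / 5 = 18.2427
Σ(R_m − R̄_m)² = 55.6533  ⇒  Var(R_m) = 55.6533 / 5 = 11.1307
β = Cov / Var(R_m) = 18.2427 / 11.1307 = 1.6390
MRP = 7.39% − 2.26% = 5.13%
E(R) = R_f + β × MRP = 2.26% + 1.6390 × 5.13% = 10.67%

10.67%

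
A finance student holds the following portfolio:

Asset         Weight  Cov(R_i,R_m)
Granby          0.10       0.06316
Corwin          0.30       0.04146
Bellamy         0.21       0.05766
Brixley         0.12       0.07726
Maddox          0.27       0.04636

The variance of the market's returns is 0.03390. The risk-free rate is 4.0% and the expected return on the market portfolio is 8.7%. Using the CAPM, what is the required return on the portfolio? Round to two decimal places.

11.30%

β_Granby = 0.06316 / 0.03390 = 1.8631
β_Corwin = 0.04146 / 0.03390 = 1.2230
β_Bellamy = 0.05766 / 0.03390 = 1.7009
β_Brixley = 0.07726 / 0.03390 = 2.2791
β_Maddox = 0.04636 / 0.03390 = 1.3676
β_P = Σ w_i β_i = 0.10×1.8631 + 0.30×1.2230 + 0.21×1.7009 + 0.12×2.2791 + 0.27×1.3676 = 1.5531
MRP = 8.7% − 4.0% = 4.70%
E(R_P) = R_f + β_P × MRP = 4.0% + 1.5531 × 4.7% = 11.30%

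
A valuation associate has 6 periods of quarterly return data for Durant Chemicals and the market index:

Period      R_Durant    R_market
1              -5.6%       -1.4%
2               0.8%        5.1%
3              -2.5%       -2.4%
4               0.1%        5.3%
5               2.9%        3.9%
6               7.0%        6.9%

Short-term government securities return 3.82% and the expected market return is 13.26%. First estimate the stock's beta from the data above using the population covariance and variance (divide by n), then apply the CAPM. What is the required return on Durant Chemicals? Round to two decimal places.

12.76%

Mean R_i = (-5.6 + 0.8 − 2.5 + 0.1 + 2.9 + 7.0) / 6 = 0.4500%
Mean R_m = (-1.4 + 5.1 − 2.4 + 5.3 + 3.9 + 6.9) / 6 = 2.9000%
Σ(R_i − R̄_i)(R_m − R̄_m) = 70.2300  ⇒  Cov = 70.2300 / 6 = 11.7050
Σ(R_m − R̄_m)² = 74.1800  ⇒  Var(R_m) = 74.1800 / 6 = 12.3633
β = Cov / Var(R_m) = 11.7050 / 12.3633 = 0.9468
MRP = 13.26% − 3.82% = 9.44%
E(R) = R_f + β × MRP = 3.82% + 0.9468 × 9.44% = 12.76%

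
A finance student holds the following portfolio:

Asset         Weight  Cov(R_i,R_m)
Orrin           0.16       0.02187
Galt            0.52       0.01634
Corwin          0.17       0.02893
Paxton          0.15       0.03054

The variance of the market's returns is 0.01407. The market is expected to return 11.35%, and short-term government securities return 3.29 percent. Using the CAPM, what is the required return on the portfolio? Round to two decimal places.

β_Orrin = 0.02187 / 0.01407 = 1.5544
β_Galt = 0.01634 / 0.01407 = 1.1613
β_Corwin = 0.02893 / 0.01407 = 2.0561
β_Paxton = 0.03054 / 0.01407 = 2.1706
β_P = Σ w_i β_i = 0.16×1.5544 + 0.52×1.1613 + 0.17×2.0561 + 0.15×2.1706 = 1.5277
MRP = 11.35% − 3.29% = 8.06%
E(R_P) = R_f + β_P × MRP = 3.29% + 1.5277 × 8.06% = 15.60%

15.60%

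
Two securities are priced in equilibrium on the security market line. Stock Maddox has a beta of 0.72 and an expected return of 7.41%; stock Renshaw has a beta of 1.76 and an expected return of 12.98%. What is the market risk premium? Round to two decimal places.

Both satisfy E(R) = R_f + β·MRP, so the slope of the SML is
MRP = (12.98% − 7.41%) / (1.76 − 0.72) = 5.57% / 1.04 = 5.3558%

5.36%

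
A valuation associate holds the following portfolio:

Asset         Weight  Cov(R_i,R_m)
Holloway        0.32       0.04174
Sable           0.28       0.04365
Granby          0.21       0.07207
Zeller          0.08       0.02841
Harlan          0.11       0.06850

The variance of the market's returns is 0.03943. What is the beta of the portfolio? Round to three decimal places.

β_Holloway = 0.04174 / 0.03943 = 1.0586
β_Sable = 0.04365 / 0.03943 = 1.1070
β_Granby = 0.07207 / 0.03943 = 1.8278
β_Zeller = 0.02841 / 0.03943 = 0.7205
β_Harlan = 0.06850 / 0.03943 = 1.7373
β_P = Σ w_i β_i = 0.32×1.0586 + 0.28×1.1070 + 0.21×1.8278 + 0.08×0.7205 + 0.11×1.7373 = 1.2813

1.281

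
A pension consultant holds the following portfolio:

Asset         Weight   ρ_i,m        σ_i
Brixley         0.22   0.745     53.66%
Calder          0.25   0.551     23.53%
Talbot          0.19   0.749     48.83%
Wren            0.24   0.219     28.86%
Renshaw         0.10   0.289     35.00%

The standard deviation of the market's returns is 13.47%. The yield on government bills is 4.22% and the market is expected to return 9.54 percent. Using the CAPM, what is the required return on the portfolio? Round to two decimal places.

12.72%

β_Brixley = 0.745 × 53.66% / 13.47% = 2.9678
β_Calder = 0.551 × 23.53% / 13.47% = 0.9625
β_Talbot = 0.749 × 48.83% / 13.47% = 2.7152
β_Wren = 0.219 × 28.86% / 13.47% = 0.4692
β_Renshaw = 0.289 × 35.00% / 13.47% = 0.7509
β_P = Σ w_i β_i = 0.22×2.9678 + 0.25×0.9625 + 0.19×2.7152 + 0.24×0.4692 + 0.10×0.7509 = 1.5971
MRP = 9.54% − 4.22% = 5.32%
E(R_P) = R_f + β_P × MRP = 4.22% + 1.5971 × 5.32% = 12.72%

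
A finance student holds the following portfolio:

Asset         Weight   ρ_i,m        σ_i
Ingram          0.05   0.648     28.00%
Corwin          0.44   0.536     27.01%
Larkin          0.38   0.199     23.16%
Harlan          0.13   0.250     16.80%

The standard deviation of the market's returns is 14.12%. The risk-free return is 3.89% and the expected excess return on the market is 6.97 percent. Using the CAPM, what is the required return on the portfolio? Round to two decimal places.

β_Ingram = 0.648 × 28.00% / 14.12% = 1.2850
β_Corwin = 0.536 × 27.01% / 14.12% = 1.0253
β_Larkin = 0.199 × 23.16% / 14.12% = 0.3264
β_Harlan = 0.250 × 16.80% / 14.12% = 0.2975
β_P = Σ w_i β_i = 0.05×1.2850 + 0.44×1.0253 + 0.38×0.3264 + 0.13×0.2975 = 0.6781
E(R_P) = R_f + β_P × MRP = 3.89% + 0.6781 × 6.97% = 8.62%

8.62%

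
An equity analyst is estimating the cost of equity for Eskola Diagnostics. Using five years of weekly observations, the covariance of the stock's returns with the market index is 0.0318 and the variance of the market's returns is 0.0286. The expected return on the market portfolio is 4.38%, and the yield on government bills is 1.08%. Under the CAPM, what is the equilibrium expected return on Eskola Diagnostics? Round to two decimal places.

β = Cov(R_i, R_m) / Var(R_m) = 0.0318 / 0.0286 = 1.1119
MRP = 4.38% − 1.08% = 3.30%
E(R) = R_f + β × MRP = 1.08% + 1.1119 × 3.30% = 4.75%

4.75%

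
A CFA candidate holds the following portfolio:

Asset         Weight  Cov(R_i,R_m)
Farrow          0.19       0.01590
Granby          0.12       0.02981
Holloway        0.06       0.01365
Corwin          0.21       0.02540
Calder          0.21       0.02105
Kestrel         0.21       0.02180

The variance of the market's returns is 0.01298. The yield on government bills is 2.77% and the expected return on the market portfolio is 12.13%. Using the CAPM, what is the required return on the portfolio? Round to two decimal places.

β_Farrow = 0.01590 / 0.01298 = 1.2250
β_Granby = 0.02981 / 0.01298 = 2.2966
β_Holloway = 0.01365 / 0.01298 = 1.0516
β_Corwin = 0.02540 / 0.01298 = 1.9569
β_Calder = 0.02105 / 0.01298 = 1.6217
β_Kestrel = 0.02180 / 0.01298 = 1.6795
β_P = Σ w_i β_i = 0.19×1.2250 + 0.12×2.2966 + 0.06×1.0516 + 0.21×1.9569 + 0.21×1.6217 + 0.21×1.6795 = 1.6756
MRP = 12.13% − 2.77% = 9.36%
E(R_P) = R_f + β_P × MRP = 2.77% + 1.6756 × 9.36% = 18.45%

18.45%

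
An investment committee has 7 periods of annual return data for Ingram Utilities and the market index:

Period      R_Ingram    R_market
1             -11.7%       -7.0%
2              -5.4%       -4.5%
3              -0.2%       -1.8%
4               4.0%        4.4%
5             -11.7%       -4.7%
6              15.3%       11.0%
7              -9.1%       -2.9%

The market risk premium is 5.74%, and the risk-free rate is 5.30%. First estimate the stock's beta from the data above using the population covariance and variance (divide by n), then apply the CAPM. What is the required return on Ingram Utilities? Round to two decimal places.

13.92%

Mean R_i = (-11.7 − 5.4 − 0.2 + 4.0 − 11.7 + 15.3 − 9.1) / 7 = -2.6857%
Mean R_m = (-7.0 − 4.5 − 1.8 + 4.4 − 4.7 + 11.0 − 2.9) / 7 = -0.7857%
Σ(R_i − R̄_i)(R_m − R̄_m) = 359.0686  ⇒  Cov = 359.0686 / 7 = 51.2955
Σ(R_m − R̄_m)² = 239.0286  ⇒  Var(R_m) = 239.0286 / 7 = 34.1469
β = Cov / Var(R_m) = 51.2955 / 34.1469 = 1.5022
E(R) = R_f + β × MRP = 5.30% + 1.5022 × 5.74% = 13.92%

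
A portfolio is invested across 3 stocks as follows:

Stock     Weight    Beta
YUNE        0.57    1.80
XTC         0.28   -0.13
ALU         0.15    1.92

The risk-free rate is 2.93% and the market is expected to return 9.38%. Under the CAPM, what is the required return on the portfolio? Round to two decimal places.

11.17%

β_P = Σ w_i β_i = 0.57×1.80 + 0.28×-0.13 + 0.15×1.92 = 1.2776
MRP = 9.38% − 2.93% = 6.45%
E(R_P) = R_f + β_P × MRP = 2.93% + 1.2776 × 6.45% = 11.17%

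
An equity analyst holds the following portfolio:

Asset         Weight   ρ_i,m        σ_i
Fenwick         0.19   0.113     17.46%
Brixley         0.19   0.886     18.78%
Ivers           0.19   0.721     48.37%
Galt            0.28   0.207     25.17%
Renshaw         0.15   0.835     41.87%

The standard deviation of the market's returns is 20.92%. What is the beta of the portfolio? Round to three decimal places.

β_Fenwick = 0.113 × 17.46% / 20.92% = 0.0943
β_Brixley = 0.886 × 18.78% / 20.92% = 0.7954
β_Ivers = 0.721 × 48.37% / 20.92% = 1.6671
β_Galt = 0.207 × 25.17% / 20.92% = 0.2491
β_Renshaw = 0.835 × 41.87% / 20.92% = 1.6712
β_P = Σ w_i β_i = 0.19×0.0943 + 0.19×0.7954 + 0.19×1.6671 + 0.28×0.2491 + 0.15×1.6712 = 0.8062

0.806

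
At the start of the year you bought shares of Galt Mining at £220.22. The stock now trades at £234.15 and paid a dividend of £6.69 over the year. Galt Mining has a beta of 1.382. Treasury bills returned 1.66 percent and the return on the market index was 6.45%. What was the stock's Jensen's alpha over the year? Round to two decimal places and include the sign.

+1.08%

Realised HPR = (P1 + D1 − P0) / P0 = (234.15 + 6.69 − 220.22) / 220.22 = 20.62 / 220.22 = 9.3634%
MRP = 6.45% − 1.66% = 4.79%
CAPM required = R_f + β·MRP = 1.66% + 1.382 × 4.79% = 8.27978%
α = realised − required = 9.3634% − 8.27978% = +1.08%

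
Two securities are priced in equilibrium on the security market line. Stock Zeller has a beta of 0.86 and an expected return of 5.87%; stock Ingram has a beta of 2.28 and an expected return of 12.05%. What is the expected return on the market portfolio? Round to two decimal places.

Both satisfy E(R) = R_f + β·MRP, so the slope of the SML is
MRP = (12.05% − 5.87%) / (2.28 − 0.86) = 6.18% / 1.42 = 4.3521%
R_f = E(R_Zeller) − β_Zeller·MRP = 5.87% − 0.86 × 4.3521% = 2.1272%
E(R_m) = R_f + MRP = 2.1272% + 4.3521% = 6.48%

6.48%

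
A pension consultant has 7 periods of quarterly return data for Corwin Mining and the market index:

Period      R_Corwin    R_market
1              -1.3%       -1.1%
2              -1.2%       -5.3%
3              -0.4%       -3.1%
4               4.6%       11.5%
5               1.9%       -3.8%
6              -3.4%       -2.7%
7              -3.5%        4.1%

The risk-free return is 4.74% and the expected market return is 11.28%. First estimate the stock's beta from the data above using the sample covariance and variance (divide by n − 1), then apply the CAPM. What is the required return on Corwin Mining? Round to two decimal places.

Mean R_i = (-1.3 − 1.2 − 0.4 + 4.6 + 1.9 − 3.4 − 3.5) / 7 = -0.4714%
Mean R_m = (-1.1 − 5.3 − 3.1 + 11.5 − 3.8 − 2.7 + 4.1) / 7 = -0.0571%
Σ(R_i − R̄_i)(R_m − R̄_m) = 49.3514  ⇒  Cov = 49.3514 / 6 = 8.2252
Σ(R_m − R̄_m)² = 209.6771  ⇒  Var(R_m) = 209.6771 / 6 = 34.9462
β = Cov / Var(R_m) = 8.2252 / 34.9462 = 0.2354
MRP = 11.28% − 4.74% = 6.54%
E(R) = R_f + β × MRP = 4.74% + 0.2354 × 6.54% = 6.28%

6.28%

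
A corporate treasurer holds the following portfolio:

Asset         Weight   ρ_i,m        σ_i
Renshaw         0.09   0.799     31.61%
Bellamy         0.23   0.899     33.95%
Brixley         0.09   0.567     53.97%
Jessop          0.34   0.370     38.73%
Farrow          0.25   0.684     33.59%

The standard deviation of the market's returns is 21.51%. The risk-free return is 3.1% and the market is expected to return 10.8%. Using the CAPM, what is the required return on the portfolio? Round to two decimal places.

11.21%

β_Renshaw = 0.799 × 31.61% / 21.51% = 1.1742
β_Bellamy = 0.899 × 33.95% / 21.51% = 1.4189
β_Brixley = 0.567 × 53.97% / 21.51% = 1.4226
β_Jessop = 0.370 × 38.73% / 21.51% = 0.6662
β_Farrow = 0.684 × 33.59% / 21.51% = 1.0681
β_P = Σ w_i β_i = 0.09×1.1742 + 0.23×1.4189 + 0.09×1.4226 + 0.34×0.6662 + 0.25×1.0681 = 1.0536
MRP = 10.8% − 3.1% = 7.70%
E(R_P) = R_f + β_P × MRP = 3.1% + 1.0536 × 7.7% = 11.21%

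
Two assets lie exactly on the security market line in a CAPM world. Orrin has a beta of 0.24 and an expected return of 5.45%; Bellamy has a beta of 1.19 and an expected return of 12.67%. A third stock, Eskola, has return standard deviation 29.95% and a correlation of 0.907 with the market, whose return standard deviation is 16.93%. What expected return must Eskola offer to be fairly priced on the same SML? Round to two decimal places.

MRP = (12.67% − 5.45%) / (1.19 − 0.24) = 7.6000%
R_f = 5.45% − 0.24 × 7.6000% = 3.6260%
β_Eskola = ρ·σ_i/σ_m = 0.907 × 29.95 / 16.93 = 1.6045
E(R_Eskola) = R_f + β × MRP = 3.6260% + 1.6045 × 7.6000% = 15.82%

15.82%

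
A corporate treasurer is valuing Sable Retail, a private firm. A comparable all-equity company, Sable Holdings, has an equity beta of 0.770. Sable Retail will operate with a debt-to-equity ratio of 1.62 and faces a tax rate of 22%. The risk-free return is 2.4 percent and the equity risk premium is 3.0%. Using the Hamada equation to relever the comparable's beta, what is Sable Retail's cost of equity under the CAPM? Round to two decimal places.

β_L = β_U × [1 + (1 − t)(D/E)] = 0.770 × [1 + (1 − 0.22) × 1.62]
    = 0.770 × [1 + 0.78 × 1.62] = 0.770 × 2.2636 = 1.7430
E(R) = R_f + β_L × MRP = 2.4% + 1.7430 × 3.0% = 7.63%

7.63%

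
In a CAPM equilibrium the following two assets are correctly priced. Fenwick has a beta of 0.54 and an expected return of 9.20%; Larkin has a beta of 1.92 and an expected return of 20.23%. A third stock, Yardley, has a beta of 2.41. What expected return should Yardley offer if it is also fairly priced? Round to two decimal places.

24.15%

MRP (SML slope) = (20.23% − 9.20%) / (1.92 − 0.54) = 11.03% / 1.38 = 7.9928%
R_f (intercept) = 9.20% − 0.54 × 7.9928% = 4.8839%
E(R_Yardley) = R_f + β × MRP = 4.8839% + 2.41 × 7.9928% = 24.15%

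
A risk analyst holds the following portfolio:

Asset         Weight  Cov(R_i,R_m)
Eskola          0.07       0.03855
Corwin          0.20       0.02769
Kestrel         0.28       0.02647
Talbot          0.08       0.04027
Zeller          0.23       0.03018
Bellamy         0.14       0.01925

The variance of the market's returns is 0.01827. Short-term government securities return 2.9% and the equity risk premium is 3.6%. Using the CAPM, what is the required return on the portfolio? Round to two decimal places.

8.52%

β_Eskola = 0.03855 / 0.01827 = 2.1100
β_Corwin = 0.02769 / 0.01827 = 1.5156
β_Kestrel = 0.02647 / 0.01827 = 1.4488
β_Talbot = 0.04027 / 0.01827 = 2.2042
β_Zeller = 0.03018 / 0.01827 = 1.6519
β_Bellamy = 0.01925 / 0.01827 = 1.0536
β_P = Σ w_i β_i = 0.07×2.1100 + 0.20×1.5156 + 0.28×1.4488 + 0.08×2.2042 + 0.23×1.6519 + 0.14×1.0536 = 1.5603
E(R_P) = R_f + β_P × MRP = 2.9% + 1.5603 × 3.6% = 8.52%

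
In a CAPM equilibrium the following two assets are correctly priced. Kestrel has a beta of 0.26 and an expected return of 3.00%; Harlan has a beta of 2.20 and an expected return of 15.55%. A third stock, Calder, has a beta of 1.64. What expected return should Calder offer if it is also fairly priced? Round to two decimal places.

MRP (SML slope) = (15.55% − 3.00%) / (2.20 − 0.26) = 12.55% / 1.94 = 6.4691%
R_f (intercept) = 3.00% − 0.26 × 6.4691% = 1.3180%
E(R_Calder) = R_f + β × MRP = 1.3180% + 1.64 × 6.4691% = 11.93%

11.93%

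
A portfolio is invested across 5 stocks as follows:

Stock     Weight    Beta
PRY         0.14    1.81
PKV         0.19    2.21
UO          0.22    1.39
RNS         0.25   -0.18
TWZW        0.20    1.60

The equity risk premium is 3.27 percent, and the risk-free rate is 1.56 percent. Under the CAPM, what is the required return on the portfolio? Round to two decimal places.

β_P = Σ w_i β_i = 0.14×1.81 + 0.19×2.21 + 0.22×1.39 + 0.25×-0.18 + 0.20×1.60 = 1.2541
E(R_P) = R_f + β_P × MRP = 1.56% + 1.2541 × 3.27% = 5.66%

5.66%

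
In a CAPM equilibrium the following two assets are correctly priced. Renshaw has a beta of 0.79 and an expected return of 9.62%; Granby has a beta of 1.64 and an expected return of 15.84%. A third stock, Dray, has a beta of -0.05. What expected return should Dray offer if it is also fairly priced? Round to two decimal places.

MRP (SML slope) = (15.84% − 9.62%) / (1.64 − 0.79) = 6.22% / 0.85 = 7.3176%
R_f (intercept) = 9.62% − 0.79 × 7.3176% = 3.8391%
E(R_Dray) = R_f + β × MRP = 3.8391% + -0.05 × 7.3176% = 3.47%

3.47%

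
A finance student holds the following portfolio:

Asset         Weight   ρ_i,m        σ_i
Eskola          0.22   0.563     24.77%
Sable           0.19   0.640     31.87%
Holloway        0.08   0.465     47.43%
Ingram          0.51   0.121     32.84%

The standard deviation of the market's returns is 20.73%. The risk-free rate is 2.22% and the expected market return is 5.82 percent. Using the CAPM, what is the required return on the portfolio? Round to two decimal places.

β_Eskola = 0.563 × 24.77% / 20.73% = 0.6727
β_Sable = 0.640 × 31.87% / 20.73% = 0.9839
β_Holloway = 0.465 × 47.43% / 20.73% = 1.0639
β_Ingram = 0.121 × 32.84% / 20.73% = 0.1917
β_P = Σ w_i β_i = 0.22×0.6727 + 0.19×0.9839 + 0.08×1.0639 + 0.51×0.1917 = 0.5178
MRP = 5.82% − 2.22% = 3.60%
E(R_P) = R_f + β_P × MRP = 2.22% + 0.5178 × 3.60% = 4.08%

4.08%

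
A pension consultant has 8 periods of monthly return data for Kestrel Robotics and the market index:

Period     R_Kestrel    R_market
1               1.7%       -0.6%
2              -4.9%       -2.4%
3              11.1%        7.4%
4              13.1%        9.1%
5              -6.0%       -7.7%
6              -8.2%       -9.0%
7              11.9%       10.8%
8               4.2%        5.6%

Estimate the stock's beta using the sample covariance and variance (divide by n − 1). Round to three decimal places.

1.088

Mean R_i = (1.7 − 4.9 + 11.1 + 13.1 − 6.0 − 8.2 + 11.9 + 4.2) / 8 = 2.8625%
Mean R_m = (-0.6 − 2.4 + 7.4 + 9.1 − 7.7 − 9.0 + 10.8 + 5.6) / 8 = 1.6500%
Σ(R_i − R̄_i)(R_m − R̄_m) = 446.3450  ⇒  Cov = 446.3450 / 7 = 63.7636
Σ(R_m − R̄_m)² = 410.2000  ⇒  Var(R_m) = 410.2000 / 7 = 58.6000
β = Cov / Var(R_m) = 63.7636 / 58.6000 = 1.0881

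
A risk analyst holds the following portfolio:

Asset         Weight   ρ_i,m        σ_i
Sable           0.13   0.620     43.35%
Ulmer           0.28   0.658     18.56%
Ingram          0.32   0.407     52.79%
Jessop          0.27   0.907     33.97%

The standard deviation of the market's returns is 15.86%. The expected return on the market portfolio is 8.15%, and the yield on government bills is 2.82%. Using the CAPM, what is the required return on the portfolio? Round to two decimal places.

10.25%

β_Sable = 0.620 × 43.35% / 15.86% = 1.6946
β_Ulmer = 0.658 × 18.56% / 15.86% = 0.7700
β_Ingram = 0.407 × 52.79% / 15.86% = 1.3547
β_Jessop = 0.907 × 33.97% / 15.86% = 1.9427
β_P = Σ w_i β_i = 0.13×1.6946 + 0.28×0.7700 + 0.32×1.3547 + 0.27×1.9427 = 1.3939
MRP = 8.15% − 2.82% = 5.33%
E(R_P) = R_f + β_P × MRP = 2.82% + 1.3939 × 5.33% = 10.25%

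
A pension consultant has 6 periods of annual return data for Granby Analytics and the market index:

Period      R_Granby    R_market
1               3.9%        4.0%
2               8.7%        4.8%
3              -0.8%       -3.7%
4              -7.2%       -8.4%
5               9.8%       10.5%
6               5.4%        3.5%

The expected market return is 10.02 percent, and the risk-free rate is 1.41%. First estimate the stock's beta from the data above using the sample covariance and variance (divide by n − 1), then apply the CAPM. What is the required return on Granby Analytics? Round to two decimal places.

9.28%

Mean R_i = (3.9 + 8.7 − 0.8 − 7.2 + 9.8 + 5.4) / 6 = 3.3000%
Mean R_m = (4.0 + 4.8 − 3.7 − 8.4 + 10.5 + 3.5) / 6 = 1.7833%
Σ(R_i − R̄_i)(R_m − R̄_m) = 207.2900  ⇒  Cov = 207.2900 / 5 = 41.4580
Σ(R_m − R̄_m)² = 226.7083  ⇒  Var(R_m) = 226.7083 / 5 = 45.3417
β = Cov / Var(R_m) = 41.4580 / 45.3417 = 0.9143
MRP = 10.02% − 1.41% = 8.61%
E(R) = R_f + β × MRP = 1.41% + 0.9143 × 8.61% = 9.28%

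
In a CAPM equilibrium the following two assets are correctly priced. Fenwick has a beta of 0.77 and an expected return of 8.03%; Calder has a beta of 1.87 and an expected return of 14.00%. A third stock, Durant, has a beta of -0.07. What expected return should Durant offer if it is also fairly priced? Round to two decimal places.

MRP (SML slope) = (14.00% − 8.03%) / (1.87 − 0.77) = 5.97% / 1.10 = 5.4273%
R_f (intercept) = 8.03% − 0.77 × 5.4273% = 3.8510%
E(R_Durant) = R_f + β × MRP = 3.8510% + -0.07 × 5.4273% = 3.47%

3.47%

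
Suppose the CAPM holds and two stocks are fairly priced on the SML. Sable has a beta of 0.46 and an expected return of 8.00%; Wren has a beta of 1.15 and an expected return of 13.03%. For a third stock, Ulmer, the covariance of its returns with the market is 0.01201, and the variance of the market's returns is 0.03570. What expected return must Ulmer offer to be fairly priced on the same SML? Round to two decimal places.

7.10%

MRP = (13.03% − 8.00%) / (1.15 − 0.46) = 7.2899%
R_f = 8.00% − 0.46 × 7.2899% = 4.6466%
β_Ulmer = Cov / Var(R_m) = 0.01201 / 0.03570 = 0.3364
E(R_Ulmer) = R_f + β × MRP = 4.6466% + 0.3364 × 7.2899% = 7.10%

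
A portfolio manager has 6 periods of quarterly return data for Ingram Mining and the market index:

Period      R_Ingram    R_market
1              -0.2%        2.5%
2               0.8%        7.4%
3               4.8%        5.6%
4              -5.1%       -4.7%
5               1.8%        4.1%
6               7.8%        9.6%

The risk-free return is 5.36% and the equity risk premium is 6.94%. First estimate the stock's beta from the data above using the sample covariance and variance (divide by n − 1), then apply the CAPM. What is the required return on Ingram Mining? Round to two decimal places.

Mean R_i = (-0.2 + 0.8 + 4.8 − 5.1 + 1.8 + 7.8) / 6 = 1.6500%
Mean R_m = (2.5 + 7.4 + 5.6 − 4.7 + 4.1 + 9.6) / 6 = 4.0833%
Σ(R_i − R̄_i)(R_m − R̄_m) = 98.1050  ⇒  Cov = 98.1050 / 5 = 19.6210
Σ(R_m − R̄_m)² = 123.3883  ⇒  Var(R_m) = 123.3883 / 5 = 24.6777
β = Cov / Var(R_m) = 19.6210 / 24.6777 = 0.7951
E(R) = R_f + β × MRP = 5.36% + 0.7951 × 6.94% = 10.88%

10.88%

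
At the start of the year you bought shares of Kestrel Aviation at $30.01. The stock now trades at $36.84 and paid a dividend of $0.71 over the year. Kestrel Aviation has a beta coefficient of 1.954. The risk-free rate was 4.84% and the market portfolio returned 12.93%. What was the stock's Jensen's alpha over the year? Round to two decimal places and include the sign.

Realised HPR = (P1 + D1 − P0) / P0 = (36.84 + 0.71 − 30.01) / 30.01 = 7.54 / 30.01 = 25.1250%
MRP = 12.93% − 4.84% = 8.09%
CAPM required = R_f + β·MRP = 4.84% + 1.954 × 8.09% = 20.64786%
α = realised − required = 25.1250% − 20.64786% = +4.48%

+4.48%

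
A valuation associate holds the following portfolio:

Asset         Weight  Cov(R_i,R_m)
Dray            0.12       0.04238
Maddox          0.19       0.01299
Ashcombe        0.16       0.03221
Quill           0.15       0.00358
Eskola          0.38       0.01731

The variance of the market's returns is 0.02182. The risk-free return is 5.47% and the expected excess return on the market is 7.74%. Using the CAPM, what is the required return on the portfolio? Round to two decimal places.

β_Dray = 0.04238 / 0.02182 = 1.9423
β_Maddox = 0.01299 / 0.02182 = 0.5953
β_Ashcombe = 0.03221 / 0.02182 = 1.4762
β_Quill = 0.00358 / 0.02182 = 0.1641
β_Eskola = 0.01731 / 0.02182 = 0.7933
β_P = Σ w_i β_i = 0.12×1.9423 + 0.19×0.5953 + 0.16×1.4762 + 0.15×0.1641 + 0.38×0.7933 = 0.9084
E(R_P) = R_f + β_P × MRP = 5.47% + 0.9084 × 7.74% = 12.50%

12.50%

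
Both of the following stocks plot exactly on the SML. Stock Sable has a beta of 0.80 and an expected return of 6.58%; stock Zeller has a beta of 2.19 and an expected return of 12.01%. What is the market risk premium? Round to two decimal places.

3.91%

Both satisfy E(R) = R_f + β·MRP, so the slope of the SML is
MRP = (12.01% − 6.58%) / (2.19 − 0.80) = 5.43% / 1.39 = 3.9065%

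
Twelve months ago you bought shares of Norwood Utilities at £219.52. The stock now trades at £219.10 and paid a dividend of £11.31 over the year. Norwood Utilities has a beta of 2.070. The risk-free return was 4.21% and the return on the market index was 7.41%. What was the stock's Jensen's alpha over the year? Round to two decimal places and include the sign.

-5.87%

Realised HPR = (P1 + D1 − P0) / P0 = (219.10 + 11.31 − 219.52) / 219.52 = 10.89 / 219.52 = 4.9608%
MRP = 7.41% − 4.21% = 3.20%
CAPM required = R_f + β·MRP = 4.21% + 2.070 × 3.20% = 10.83400%
α = realised − required = 4.9608% − 10.83400% = -5.87%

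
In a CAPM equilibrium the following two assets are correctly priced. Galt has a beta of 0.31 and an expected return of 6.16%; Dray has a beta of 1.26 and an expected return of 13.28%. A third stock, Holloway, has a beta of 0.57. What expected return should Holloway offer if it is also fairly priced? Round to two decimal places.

MRP (SML slope) = (13.28% − 6.16%) / (1.26 − 0.31) = 7.12% / 0.95 = 7.4947%
R_f (intercept) = 6.16% − 0.31 × 7.4947% = 3.8366%
E(R_Holloway) = R_f + β × MRP = 3.8366% + 0.57 × 7.4947% = 8.11%

8.11%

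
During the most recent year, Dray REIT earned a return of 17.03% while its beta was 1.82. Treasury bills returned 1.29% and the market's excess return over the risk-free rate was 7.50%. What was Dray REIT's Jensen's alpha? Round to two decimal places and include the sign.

CAPM benchmark = R_f + β(R_m − R_f) = 1.29% + 1.82 × 7.50% = 14.9400%
α = actual − benchmark = 17.03% − 14.9400% = +2.09%

+2.09%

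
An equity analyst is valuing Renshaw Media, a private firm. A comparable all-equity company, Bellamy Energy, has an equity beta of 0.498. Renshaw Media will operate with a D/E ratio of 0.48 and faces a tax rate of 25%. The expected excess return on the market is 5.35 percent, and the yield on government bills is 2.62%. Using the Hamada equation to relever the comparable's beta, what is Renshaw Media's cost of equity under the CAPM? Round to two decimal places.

6.24%

β_L = β_U × [1 + (1 − t)(D/E)] = 0.498 × [1 + (1 − 0.25) × 0.48]
    = 0.498 × [1 + 0.75 × 0.48] = 0.498 × 1.3600 = 0.6773
E(R) = R_f + β_L × MRP = 2.62% + 0.6773 × 5.35% = 6.24%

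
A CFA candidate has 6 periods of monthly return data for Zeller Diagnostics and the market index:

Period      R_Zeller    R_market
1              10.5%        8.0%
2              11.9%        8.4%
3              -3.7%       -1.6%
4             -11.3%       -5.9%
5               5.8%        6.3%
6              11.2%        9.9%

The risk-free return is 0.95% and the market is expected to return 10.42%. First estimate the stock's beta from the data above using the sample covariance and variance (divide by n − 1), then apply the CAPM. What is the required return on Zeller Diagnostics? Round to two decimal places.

Mean R_i = (10.5 + 11.9 − 3.7 − 11.3 + 5.8 + 11.2) / 6 = 4.0667%
Mean R_m = (8.0 + 8.4 − 1.6 − 5.9 + 6.3 + 9.9) / 6 = 4.1833%
Σ(R_i − R̄_i)(R_m − R̄_m) = 301.8967  ⇒  Cov = 301.8967 / 5 = 60.3793
Σ(R_m − R̄_m)² = 204.6283  ⇒  Var(R_m) = 204.6283 / 5 = 40.9257
β = Cov / Var(R_m) = 60.3793 / 40.9257 = 1.4753
MRP = 10.42% − 0.95% = 9.47%
E(R) = R_f + β × MRP = 0.95% + 1.4753 × 9.47% = 14.92%

14.92%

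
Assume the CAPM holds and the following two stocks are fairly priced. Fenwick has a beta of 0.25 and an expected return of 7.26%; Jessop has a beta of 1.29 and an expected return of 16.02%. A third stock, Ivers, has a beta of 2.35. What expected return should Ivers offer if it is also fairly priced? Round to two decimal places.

MRP (SML slope) = (16.02% − 7.26%) / (1.29 − 0.25) = 8.76% / 1.04 = 8.4231%
R_f (intercept) = 7.26% − 0.25 × 8.4231% = 5.1542%
E(R_Ivers) = R_f + β × MRP = 5.1542% + 2.35 × 8.4231% = 24.95%

24.95%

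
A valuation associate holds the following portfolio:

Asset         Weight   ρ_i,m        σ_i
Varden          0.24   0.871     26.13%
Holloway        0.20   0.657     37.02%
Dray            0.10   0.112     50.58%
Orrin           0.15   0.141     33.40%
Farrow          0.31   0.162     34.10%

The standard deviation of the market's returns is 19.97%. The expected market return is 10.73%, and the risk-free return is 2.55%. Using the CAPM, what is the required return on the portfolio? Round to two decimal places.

8.00%

β_Varden = 0.871 × 26.13% / 19.97% = 1.1397
β_Holloway = 0.657 × 37.02% / 19.97% = 1.2179
β_Dray = 0.112 × 50.58% / 19.97% = 0.2837
β_Orrin = 0.141 × 33.40% / 19.97% = 0.2358
β_Farrow = 0.162 × 34.10% / 19.97% = 0.2766
β_P = Σ w_i β_i = 0.24×1.1397 + 0.20×1.2179 + 0.10×0.2837 + 0.15×0.2358 + 0.31×0.2766 = 0.6666
MRP = 10.73% − 2.55% = 8.18%
E(R_P) = R_f + β_P × MRP = 2.55% + 0.6666 × 8.18% = 8.00%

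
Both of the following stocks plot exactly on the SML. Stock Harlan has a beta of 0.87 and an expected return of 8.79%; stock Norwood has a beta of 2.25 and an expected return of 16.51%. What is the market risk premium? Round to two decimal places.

Both satisfy E(R) = R_f + β·MRP, so the slope of the SML is
MRP = (16.51% − 8.79%) / (2.25 − 0.87) = 7.72% / 1.38 = 5.5942%

5.59%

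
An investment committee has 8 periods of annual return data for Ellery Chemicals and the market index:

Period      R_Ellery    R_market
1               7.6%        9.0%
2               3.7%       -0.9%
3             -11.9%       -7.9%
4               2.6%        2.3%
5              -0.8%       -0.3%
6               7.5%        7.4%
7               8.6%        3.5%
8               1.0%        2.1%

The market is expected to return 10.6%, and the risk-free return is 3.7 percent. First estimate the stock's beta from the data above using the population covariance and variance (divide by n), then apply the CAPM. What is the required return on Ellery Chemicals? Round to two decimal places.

11.54%

Mean R_i = (7.6 + 3.7 − 11.9 + 2.6 − 0.8 + 7.5 + 8.6 + 1.0) / 8 = 2.2875%
Mean R_m = (9.0 − 0.9 − 7.9 + 2.3 − 0.3 + 7.4 + 3.5 + 2.1) / 8 = 1.9000%
Σ(R_i − R̄_i)(R_m − R̄_m) = 218.2300  ⇒  Cov = 218.2300 / 8 = 27.2788
Σ(R_m − R̄_m)² = 192.1400  ⇒  Var(R_m) = 192.1400 / 8 = 24.0175
β = Cov / Var(R_m) = 27.2788 / 24.0175 = 1.1358
MRP = 10.6% − 3.7% = 6.90%
E(R) = R_f + β × MRP = 3.7% + 1.1358 × 6.9% = 11.54%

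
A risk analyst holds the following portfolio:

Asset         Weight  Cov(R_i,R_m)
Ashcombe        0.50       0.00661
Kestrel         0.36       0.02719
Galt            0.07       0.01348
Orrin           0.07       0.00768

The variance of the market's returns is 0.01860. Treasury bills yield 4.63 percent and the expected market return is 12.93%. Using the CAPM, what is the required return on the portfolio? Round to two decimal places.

11.13%

β_Ashcombe = 0.00661 / 0.01860 = 0.3554
β_Kestrel = 0.02719 / 0.01860 = 1.4618
β_Galt = 0.01348 / 0.01860 = 0.7247
β_Orrin = 0.00768 / 0.01860 = 0.4129
β_P = Σ w_i β_i = 0.50×0.3554 + 0.36×1.4618 + 0.07×0.7247 + 0.07×0.4129 = 0.7836
MRP = 12.93% − 4.63% = 8.30%
E(R_P) = R_f + β_P × MRP = 4.63% + 0.7836 × 8.30% = 11.13%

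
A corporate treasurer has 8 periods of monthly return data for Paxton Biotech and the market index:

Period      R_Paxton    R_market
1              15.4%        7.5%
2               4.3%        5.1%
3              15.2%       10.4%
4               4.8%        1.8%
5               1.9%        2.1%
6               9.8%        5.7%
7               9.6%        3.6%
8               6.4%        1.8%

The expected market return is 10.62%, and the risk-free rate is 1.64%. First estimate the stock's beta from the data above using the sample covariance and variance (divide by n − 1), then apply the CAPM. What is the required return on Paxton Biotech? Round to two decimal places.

13.83%

Mean R_i = (15.4 + 4.3 + 15.2 + 4.8 + 1.9 + 9.8 + 9.6 + 6.4) / 8 = 8.4250%
Mean R_m = (7.5 + 5.1 + 10.4 + 1.8 + 2.1 + 5.7 + 3.6 + 1.8) / 8 = 4.7500%
Σ(R_i − R̄_i)(R_m − R̄_m) = 89.9300  ⇒  Cov = 89.9300 / 7 = 12.8471
Σ(R_m − R̄_m)² = 66.2600  ⇒  Var(R_m) = 66.2600 / 7 = 9.4657
β = Cov / Var(R_m) = 12.8471 / 9.4657 = 1.3572
MRP = 10.62% − 1.64% = 8.98%
E(R) = R_f + β × MRP = 1.64% + 1.3572 × 8.98% = 13.83%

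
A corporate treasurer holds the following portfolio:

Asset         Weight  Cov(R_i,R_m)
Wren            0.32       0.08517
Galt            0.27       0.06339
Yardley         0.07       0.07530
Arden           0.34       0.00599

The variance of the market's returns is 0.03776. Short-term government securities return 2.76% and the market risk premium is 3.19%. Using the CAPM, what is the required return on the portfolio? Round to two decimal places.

β_Wren = 0.08517 / 0.03776 = 2.2556
β_Galt = 0.06339 / 0.03776 = 1.6788
β_Yardley = 0.07530 / 0.03776 = 1.9942
β_Arden = 0.00599 / 0.03776 = 0.1586
β_P = Σ w_i β_i = 0.32×2.2556 + 0.27×1.6788 + 0.07×1.9942 + 0.34×0.1586 = 1.3686
E(R_P) = R_f + β_P × MRP = 2.76% + 1.3686 × 3.19% = 7.13%

7.13%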